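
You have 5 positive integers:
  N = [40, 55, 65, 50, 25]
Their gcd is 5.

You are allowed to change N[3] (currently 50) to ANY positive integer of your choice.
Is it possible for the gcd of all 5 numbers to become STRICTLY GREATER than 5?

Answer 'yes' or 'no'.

Current gcd = 5
gcd of all OTHER numbers (without N[3]=50): gcd([40, 55, 65, 25]) = 5
The new gcd after any change is gcd(5, new_value).
This can be at most 5.
Since 5 = old gcd 5, the gcd can only stay the same or decrease.

Answer: no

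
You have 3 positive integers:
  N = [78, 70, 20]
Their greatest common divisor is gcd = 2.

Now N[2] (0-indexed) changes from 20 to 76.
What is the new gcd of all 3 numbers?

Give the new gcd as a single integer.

Answer: 2

Derivation:
Numbers: [78, 70, 20], gcd = 2
Change: index 2, 20 -> 76
gcd of the OTHER numbers (without index 2): gcd([78, 70]) = 2
New gcd = gcd(g_others, new_val) = gcd(2, 76) = 2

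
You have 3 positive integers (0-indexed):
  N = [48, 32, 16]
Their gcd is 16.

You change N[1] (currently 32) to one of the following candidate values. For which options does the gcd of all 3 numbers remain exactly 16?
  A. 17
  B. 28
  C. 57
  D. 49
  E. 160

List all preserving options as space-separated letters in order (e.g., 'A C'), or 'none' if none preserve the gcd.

Answer: E

Derivation:
Old gcd = 16; gcd of others (without N[1]) = 16
New gcd for candidate v: gcd(16, v). Preserves old gcd iff gcd(16, v) = 16.
  Option A: v=17, gcd(16,17)=1 -> changes
  Option B: v=28, gcd(16,28)=4 -> changes
  Option C: v=57, gcd(16,57)=1 -> changes
  Option D: v=49, gcd(16,49)=1 -> changes
  Option E: v=160, gcd(16,160)=16 -> preserves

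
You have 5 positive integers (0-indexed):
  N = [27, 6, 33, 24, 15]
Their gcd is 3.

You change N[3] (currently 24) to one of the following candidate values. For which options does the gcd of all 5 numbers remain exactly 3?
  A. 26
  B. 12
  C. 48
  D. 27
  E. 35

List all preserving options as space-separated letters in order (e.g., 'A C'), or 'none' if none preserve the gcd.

Old gcd = 3; gcd of others (without N[3]) = 3
New gcd for candidate v: gcd(3, v). Preserves old gcd iff gcd(3, v) = 3.
  Option A: v=26, gcd(3,26)=1 -> changes
  Option B: v=12, gcd(3,12)=3 -> preserves
  Option C: v=48, gcd(3,48)=3 -> preserves
  Option D: v=27, gcd(3,27)=3 -> preserves
  Option E: v=35, gcd(3,35)=1 -> changes

Answer: B C D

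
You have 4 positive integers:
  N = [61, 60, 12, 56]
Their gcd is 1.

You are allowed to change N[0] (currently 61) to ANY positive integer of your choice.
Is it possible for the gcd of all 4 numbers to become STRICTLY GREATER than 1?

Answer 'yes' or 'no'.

Current gcd = 1
gcd of all OTHER numbers (without N[0]=61): gcd([60, 12, 56]) = 4
The new gcd after any change is gcd(4, new_value).
This can be at most 4.
Since 4 > old gcd 1, the gcd CAN increase (e.g., set N[0] = 4).

Answer: yes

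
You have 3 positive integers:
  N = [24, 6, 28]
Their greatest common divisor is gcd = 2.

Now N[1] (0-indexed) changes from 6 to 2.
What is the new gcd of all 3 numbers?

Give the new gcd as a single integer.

Numbers: [24, 6, 28], gcd = 2
Change: index 1, 6 -> 2
gcd of the OTHER numbers (without index 1): gcd([24, 28]) = 4
New gcd = gcd(g_others, new_val) = gcd(4, 2) = 2

Answer: 2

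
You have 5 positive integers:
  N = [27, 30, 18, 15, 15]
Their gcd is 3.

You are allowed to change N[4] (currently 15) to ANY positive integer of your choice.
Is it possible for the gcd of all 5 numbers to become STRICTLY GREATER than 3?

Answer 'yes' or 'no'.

Answer: no

Derivation:
Current gcd = 3
gcd of all OTHER numbers (without N[4]=15): gcd([27, 30, 18, 15]) = 3
The new gcd after any change is gcd(3, new_value).
This can be at most 3.
Since 3 = old gcd 3, the gcd can only stay the same or decrease.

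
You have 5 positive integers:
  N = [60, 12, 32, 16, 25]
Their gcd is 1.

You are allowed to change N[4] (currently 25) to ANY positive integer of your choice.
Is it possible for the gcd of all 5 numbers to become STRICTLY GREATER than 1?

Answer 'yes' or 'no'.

Answer: yes

Derivation:
Current gcd = 1
gcd of all OTHER numbers (without N[4]=25): gcd([60, 12, 32, 16]) = 4
The new gcd after any change is gcd(4, new_value).
This can be at most 4.
Since 4 > old gcd 1, the gcd CAN increase (e.g., set N[4] = 4).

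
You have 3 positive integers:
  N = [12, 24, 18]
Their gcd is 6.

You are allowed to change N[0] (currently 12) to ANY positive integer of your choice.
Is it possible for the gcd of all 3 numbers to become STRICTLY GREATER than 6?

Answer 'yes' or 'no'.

Current gcd = 6
gcd of all OTHER numbers (without N[0]=12): gcd([24, 18]) = 6
The new gcd after any change is gcd(6, new_value).
This can be at most 6.
Since 6 = old gcd 6, the gcd can only stay the same or decrease.

Answer: no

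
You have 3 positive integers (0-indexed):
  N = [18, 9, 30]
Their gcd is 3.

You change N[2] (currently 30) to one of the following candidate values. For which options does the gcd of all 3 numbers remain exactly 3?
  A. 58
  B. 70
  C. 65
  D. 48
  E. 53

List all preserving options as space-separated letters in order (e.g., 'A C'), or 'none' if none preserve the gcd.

Old gcd = 3; gcd of others (without N[2]) = 9
New gcd for candidate v: gcd(9, v). Preserves old gcd iff gcd(9, v) = 3.
  Option A: v=58, gcd(9,58)=1 -> changes
  Option B: v=70, gcd(9,70)=1 -> changes
  Option C: v=65, gcd(9,65)=1 -> changes
  Option D: v=48, gcd(9,48)=3 -> preserves
  Option E: v=53, gcd(9,53)=1 -> changes

Answer: D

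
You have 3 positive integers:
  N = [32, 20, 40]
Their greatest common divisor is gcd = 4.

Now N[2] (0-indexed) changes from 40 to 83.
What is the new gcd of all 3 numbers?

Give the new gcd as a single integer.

Answer: 1

Derivation:
Numbers: [32, 20, 40], gcd = 4
Change: index 2, 40 -> 83
gcd of the OTHER numbers (without index 2): gcd([32, 20]) = 4
New gcd = gcd(g_others, new_val) = gcd(4, 83) = 1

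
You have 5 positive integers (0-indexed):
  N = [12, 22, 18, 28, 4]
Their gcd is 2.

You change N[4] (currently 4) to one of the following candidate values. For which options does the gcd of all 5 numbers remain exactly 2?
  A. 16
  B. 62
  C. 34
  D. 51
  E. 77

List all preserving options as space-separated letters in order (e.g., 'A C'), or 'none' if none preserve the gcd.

Answer: A B C

Derivation:
Old gcd = 2; gcd of others (without N[4]) = 2
New gcd for candidate v: gcd(2, v). Preserves old gcd iff gcd(2, v) = 2.
  Option A: v=16, gcd(2,16)=2 -> preserves
  Option B: v=62, gcd(2,62)=2 -> preserves
  Option C: v=34, gcd(2,34)=2 -> preserves
  Option D: v=51, gcd(2,51)=1 -> changes
  Option E: v=77, gcd(2,77)=1 -> changes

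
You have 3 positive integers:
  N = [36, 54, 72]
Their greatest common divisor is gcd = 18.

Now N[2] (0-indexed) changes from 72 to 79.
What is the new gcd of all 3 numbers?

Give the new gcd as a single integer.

Answer: 1

Derivation:
Numbers: [36, 54, 72], gcd = 18
Change: index 2, 72 -> 79
gcd of the OTHER numbers (without index 2): gcd([36, 54]) = 18
New gcd = gcd(g_others, new_val) = gcd(18, 79) = 1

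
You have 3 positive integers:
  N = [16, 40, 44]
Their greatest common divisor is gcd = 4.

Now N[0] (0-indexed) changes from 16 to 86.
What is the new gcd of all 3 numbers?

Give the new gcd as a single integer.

Numbers: [16, 40, 44], gcd = 4
Change: index 0, 16 -> 86
gcd of the OTHER numbers (without index 0): gcd([40, 44]) = 4
New gcd = gcd(g_others, new_val) = gcd(4, 86) = 2

Answer: 2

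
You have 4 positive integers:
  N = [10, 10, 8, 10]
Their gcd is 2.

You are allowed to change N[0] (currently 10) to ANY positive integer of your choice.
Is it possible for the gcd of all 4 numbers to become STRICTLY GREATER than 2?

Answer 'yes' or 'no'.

Current gcd = 2
gcd of all OTHER numbers (without N[0]=10): gcd([10, 8, 10]) = 2
The new gcd after any change is gcd(2, new_value).
This can be at most 2.
Since 2 = old gcd 2, the gcd can only stay the same or decrease.

Answer: no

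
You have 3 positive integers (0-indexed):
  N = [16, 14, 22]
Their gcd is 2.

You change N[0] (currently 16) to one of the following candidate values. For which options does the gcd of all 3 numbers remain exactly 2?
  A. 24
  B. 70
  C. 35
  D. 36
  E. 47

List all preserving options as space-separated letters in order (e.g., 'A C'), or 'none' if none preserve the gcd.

Answer: A B D

Derivation:
Old gcd = 2; gcd of others (without N[0]) = 2
New gcd for candidate v: gcd(2, v). Preserves old gcd iff gcd(2, v) = 2.
  Option A: v=24, gcd(2,24)=2 -> preserves
  Option B: v=70, gcd(2,70)=2 -> preserves
  Option C: v=35, gcd(2,35)=1 -> changes
  Option D: v=36, gcd(2,36)=2 -> preserves
  Option E: v=47, gcd(2,47)=1 -> changes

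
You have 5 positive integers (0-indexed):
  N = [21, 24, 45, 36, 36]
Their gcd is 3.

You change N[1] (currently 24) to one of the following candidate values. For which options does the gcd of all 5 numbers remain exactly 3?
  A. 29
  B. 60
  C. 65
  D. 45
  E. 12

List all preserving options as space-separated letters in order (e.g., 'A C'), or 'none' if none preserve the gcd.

Answer: B D E

Derivation:
Old gcd = 3; gcd of others (without N[1]) = 3
New gcd for candidate v: gcd(3, v). Preserves old gcd iff gcd(3, v) = 3.
  Option A: v=29, gcd(3,29)=1 -> changes
  Option B: v=60, gcd(3,60)=3 -> preserves
  Option C: v=65, gcd(3,65)=1 -> changes
  Option D: v=45, gcd(3,45)=3 -> preserves
  Option E: v=12, gcd(3,12)=3 -> preserves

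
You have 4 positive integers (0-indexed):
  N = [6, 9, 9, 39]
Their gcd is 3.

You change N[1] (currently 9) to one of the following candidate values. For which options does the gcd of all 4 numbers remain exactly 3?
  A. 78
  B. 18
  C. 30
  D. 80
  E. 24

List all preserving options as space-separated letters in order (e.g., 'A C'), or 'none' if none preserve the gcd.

Old gcd = 3; gcd of others (without N[1]) = 3
New gcd for candidate v: gcd(3, v). Preserves old gcd iff gcd(3, v) = 3.
  Option A: v=78, gcd(3,78)=3 -> preserves
  Option B: v=18, gcd(3,18)=3 -> preserves
  Option C: v=30, gcd(3,30)=3 -> preserves
  Option D: v=80, gcd(3,80)=1 -> changes
  Option E: v=24, gcd(3,24)=3 -> preserves

Answer: A B C E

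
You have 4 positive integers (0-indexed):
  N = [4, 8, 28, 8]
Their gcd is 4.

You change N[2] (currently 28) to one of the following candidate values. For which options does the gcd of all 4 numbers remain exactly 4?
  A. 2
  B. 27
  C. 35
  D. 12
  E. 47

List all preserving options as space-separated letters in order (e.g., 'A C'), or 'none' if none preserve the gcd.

Old gcd = 4; gcd of others (without N[2]) = 4
New gcd for candidate v: gcd(4, v). Preserves old gcd iff gcd(4, v) = 4.
  Option A: v=2, gcd(4,2)=2 -> changes
  Option B: v=27, gcd(4,27)=1 -> changes
  Option C: v=35, gcd(4,35)=1 -> changes
  Option D: v=12, gcd(4,12)=4 -> preserves
  Option E: v=47, gcd(4,47)=1 -> changes

Answer: D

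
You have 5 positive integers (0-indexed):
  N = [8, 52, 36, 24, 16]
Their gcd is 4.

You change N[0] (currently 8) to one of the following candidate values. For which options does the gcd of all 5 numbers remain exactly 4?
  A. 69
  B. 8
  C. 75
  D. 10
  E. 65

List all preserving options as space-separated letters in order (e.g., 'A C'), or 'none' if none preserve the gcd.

Old gcd = 4; gcd of others (without N[0]) = 4
New gcd for candidate v: gcd(4, v). Preserves old gcd iff gcd(4, v) = 4.
  Option A: v=69, gcd(4,69)=1 -> changes
  Option B: v=8, gcd(4,8)=4 -> preserves
  Option C: v=75, gcd(4,75)=1 -> changes
  Option D: v=10, gcd(4,10)=2 -> changes
  Option E: v=65, gcd(4,65)=1 -> changes

Answer: B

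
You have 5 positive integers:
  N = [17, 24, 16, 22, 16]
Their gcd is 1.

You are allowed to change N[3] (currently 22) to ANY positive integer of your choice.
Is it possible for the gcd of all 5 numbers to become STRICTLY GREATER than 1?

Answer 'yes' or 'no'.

Answer: no

Derivation:
Current gcd = 1
gcd of all OTHER numbers (without N[3]=22): gcd([17, 24, 16, 16]) = 1
The new gcd after any change is gcd(1, new_value).
This can be at most 1.
Since 1 = old gcd 1, the gcd can only stay the same or decrease.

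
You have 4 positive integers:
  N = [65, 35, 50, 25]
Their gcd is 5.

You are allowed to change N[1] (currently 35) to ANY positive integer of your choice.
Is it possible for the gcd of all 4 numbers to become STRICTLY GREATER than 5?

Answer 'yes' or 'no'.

Current gcd = 5
gcd of all OTHER numbers (without N[1]=35): gcd([65, 50, 25]) = 5
The new gcd after any change is gcd(5, new_value).
This can be at most 5.
Since 5 = old gcd 5, the gcd can only stay the same or decrease.

Answer: no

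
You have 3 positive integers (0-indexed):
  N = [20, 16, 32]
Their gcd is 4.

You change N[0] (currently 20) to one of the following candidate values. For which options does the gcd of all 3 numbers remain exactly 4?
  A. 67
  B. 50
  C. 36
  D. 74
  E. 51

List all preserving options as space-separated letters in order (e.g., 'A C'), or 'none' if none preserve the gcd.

Old gcd = 4; gcd of others (without N[0]) = 16
New gcd for candidate v: gcd(16, v). Preserves old gcd iff gcd(16, v) = 4.
  Option A: v=67, gcd(16,67)=1 -> changes
  Option B: v=50, gcd(16,50)=2 -> changes
  Option C: v=36, gcd(16,36)=4 -> preserves
  Option D: v=74, gcd(16,74)=2 -> changes
  Option E: v=51, gcd(16,51)=1 -> changes

Answer: C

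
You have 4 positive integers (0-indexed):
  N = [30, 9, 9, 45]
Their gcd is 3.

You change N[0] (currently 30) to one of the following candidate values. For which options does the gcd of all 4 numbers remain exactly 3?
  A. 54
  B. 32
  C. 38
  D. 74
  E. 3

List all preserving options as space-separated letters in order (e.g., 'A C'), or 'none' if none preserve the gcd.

Answer: E

Derivation:
Old gcd = 3; gcd of others (without N[0]) = 9
New gcd for candidate v: gcd(9, v). Preserves old gcd iff gcd(9, v) = 3.
  Option A: v=54, gcd(9,54)=9 -> changes
  Option B: v=32, gcd(9,32)=1 -> changes
  Option C: v=38, gcd(9,38)=1 -> changes
  Option D: v=74, gcd(9,74)=1 -> changes
  Option E: v=3, gcd(9,3)=3 -> preserves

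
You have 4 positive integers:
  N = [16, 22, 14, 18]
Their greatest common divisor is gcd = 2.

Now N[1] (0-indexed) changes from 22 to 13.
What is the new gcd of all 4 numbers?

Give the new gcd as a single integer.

Numbers: [16, 22, 14, 18], gcd = 2
Change: index 1, 22 -> 13
gcd of the OTHER numbers (without index 1): gcd([16, 14, 18]) = 2
New gcd = gcd(g_others, new_val) = gcd(2, 13) = 1

Answer: 1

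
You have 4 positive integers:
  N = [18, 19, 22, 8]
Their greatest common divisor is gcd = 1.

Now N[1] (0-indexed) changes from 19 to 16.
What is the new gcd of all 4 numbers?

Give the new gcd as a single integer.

Answer: 2

Derivation:
Numbers: [18, 19, 22, 8], gcd = 1
Change: index 1, 19 -> 16
gcd of the OTHER numbers (without index 1): gcd([18, 22, 8]) = 2
New gcd = gcd(g_others, new_val) = gcd(2, 16) = 2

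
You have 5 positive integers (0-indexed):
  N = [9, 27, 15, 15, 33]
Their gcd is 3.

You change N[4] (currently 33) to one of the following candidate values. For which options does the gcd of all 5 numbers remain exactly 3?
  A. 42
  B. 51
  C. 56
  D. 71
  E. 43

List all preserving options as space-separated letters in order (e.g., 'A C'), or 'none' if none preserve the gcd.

Old gcd = 3; gcd of others (without N[4]) = 3
New gcd for candidate v: gcd(3, v). Preserves old gcd iff gcd(3, v) = 3.
  Option A: v=42, gcd(3,42)=3 -> preserves
  Option B: v=51, gcd(3,51)=3 -> preserves
  Option C: v=56, gcd(3,56)=1 -> changes
  Option D: v=71, gcd(3,71)=1 -> changes
  Option E: v=43, gcd(3,43)=1 -> changes

Answer: A B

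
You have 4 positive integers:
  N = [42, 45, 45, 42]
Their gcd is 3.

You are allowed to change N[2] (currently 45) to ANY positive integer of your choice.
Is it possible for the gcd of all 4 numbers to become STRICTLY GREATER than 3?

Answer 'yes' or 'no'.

Answer: no

Derivation:
Current gcd = 3
gcd of all OTHER numbers (without N[2]=45): gcd([42, 45, 42]) = 3
The new gcd after any change is gcd(3, new_value).
This can be at most 3.
Since 3 = old gcd 3, the gcd can only stay the same or decrease.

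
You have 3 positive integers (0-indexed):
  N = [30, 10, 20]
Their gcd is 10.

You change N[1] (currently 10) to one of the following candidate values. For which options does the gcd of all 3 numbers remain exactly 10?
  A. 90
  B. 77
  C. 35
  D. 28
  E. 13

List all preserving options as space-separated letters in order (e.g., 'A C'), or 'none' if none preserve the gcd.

Old gcd = 10; gcd of others (without N[1]) = 10
New gcd for candidate v: gcd(10, v). Preserves old gcd iff gcd(10, v) = 10.
  Option A: v=90, gcd(10,90)=10 -> preserves
  Option B: v=77, gcd(10,77)=1 -> changes
  Option C: v=35, gcd(10,35)=5 -> changes
  Option D: v=28, gcd(10,28)=2 -> changes
  Option E: v=13, gcd(10,13)=1 -> changes

Answer: A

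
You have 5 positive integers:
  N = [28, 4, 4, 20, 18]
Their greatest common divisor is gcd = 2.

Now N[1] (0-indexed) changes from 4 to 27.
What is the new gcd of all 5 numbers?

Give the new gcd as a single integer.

Numbers: [28, 4, 4, 20, 18], gcd = 2
Change: index 1, 4 -> 27
gcd of the OTHER numbers (without index 1): gcd([28, 4, 20, 18]) = 2
New gcd = gcd(g_others, new_val) = gcd(2, 27) = 1

Answer: 1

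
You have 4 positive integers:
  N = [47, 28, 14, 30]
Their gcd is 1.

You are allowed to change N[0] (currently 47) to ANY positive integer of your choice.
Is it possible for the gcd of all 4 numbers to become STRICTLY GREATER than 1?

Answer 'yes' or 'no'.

Current gcd = 1
gcd of all OTHER numbers (without N[0]=47): gcd([28, 14, 30]) = 2
The new gcd after any change is gcd(2, new_value).
This can be at most 2.
Since 2 > old gcd 1, the gcd CAN increase (e.g., set N[0] = 2).

Answer: yes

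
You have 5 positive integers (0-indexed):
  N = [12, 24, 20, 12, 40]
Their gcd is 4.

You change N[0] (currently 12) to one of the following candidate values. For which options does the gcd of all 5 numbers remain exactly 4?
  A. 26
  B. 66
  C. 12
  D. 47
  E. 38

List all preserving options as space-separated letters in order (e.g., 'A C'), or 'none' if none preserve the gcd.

Answer: C

Derivation:
Old gcd = 4; gcd of others (without N[0]) = 4
New gcd for candidate v: gcd(4, v). Preserves old gcd iff gcd(4, v) = 4.
  Option A: v=26, gcd(4,26)=2 -> changes
  Option B: v=66, gcd(4,66)=2 -> changes
  Option C: v=12, gcd(4,12)=4 -> preserves
  Option D: v=47, gcd(4,47)=1 -> changes
  Option E: v=38, gcd(4,38)=2 -> changes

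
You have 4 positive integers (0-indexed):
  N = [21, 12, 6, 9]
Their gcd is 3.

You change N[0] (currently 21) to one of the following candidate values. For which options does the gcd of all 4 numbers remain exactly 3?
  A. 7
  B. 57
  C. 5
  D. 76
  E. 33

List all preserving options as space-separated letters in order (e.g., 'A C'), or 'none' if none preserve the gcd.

Old gcd = 3; gcd of others (without N[0]) = 3
New gcd for candidate v: gcd(3, v). Preserves old gcd iff gcd(3, v) = 3.
  Option A: v=7, gcd(3,7)=1 -> changes
  Option B: v=57, gcd(3,57)=3 -> preserves
  Option C: v=5, gcd(3,5)=1 -> changes
  Option D: v=76, gcd(3,76)=1 -> changes
  Option E: v=33, gcd(3,33)=3 -> preserves

Answer: B E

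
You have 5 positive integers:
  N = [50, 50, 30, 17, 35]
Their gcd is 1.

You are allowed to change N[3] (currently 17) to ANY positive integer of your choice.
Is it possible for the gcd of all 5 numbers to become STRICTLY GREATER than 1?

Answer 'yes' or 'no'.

Answer: yes

Derivation:
Current gcd = 1
gcd of all OTHER numbers (without N[3]=17): gcd([50, 50, 30, 35]) = 5
The new gcd after any change is gcd(5, new_value).
This can be at most 5.
Since 5 > old gcd 1, the gcd CAN increase (e.g., set N[3] = 5).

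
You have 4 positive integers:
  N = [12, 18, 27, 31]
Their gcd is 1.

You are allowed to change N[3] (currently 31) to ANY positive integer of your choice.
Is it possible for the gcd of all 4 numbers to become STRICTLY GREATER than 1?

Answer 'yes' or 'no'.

Answer: yes

Derivation:
Current gcd = 1
gcd of all OTHER numbers (without N[3]=31): gcd([12, 18, 27]) = 3
The new gcd after any change is gcd(3, new_value).
This can be at most 3.
Since 3 > old gcd 1, the gcd CAN increase (e.g., set N[3] = 3).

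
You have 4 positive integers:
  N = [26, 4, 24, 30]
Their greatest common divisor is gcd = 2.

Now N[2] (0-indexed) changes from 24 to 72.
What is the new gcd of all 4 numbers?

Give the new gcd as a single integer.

Answer: 2

Derivation:
Numbers: [26, 4, 24, 30], gcd = 2
Change: index 2, 24 -> 72
gcd of the OTHER numbers (without index 2): gcd([26, 4, 30]) = 2
New gcd = gcd(g_others, new_val) = gcd(2, 72) = 2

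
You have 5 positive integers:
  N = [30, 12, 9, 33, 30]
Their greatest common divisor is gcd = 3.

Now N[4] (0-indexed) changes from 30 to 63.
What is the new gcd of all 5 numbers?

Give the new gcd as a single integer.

Numbers: [30, 12, 9, 33, 30], gcd = 3
Change: index 4, 30 -> 63
gcd of the OTHER numbers (without index 4): gcd([30, 12, 9, 33]) = 3
New gcd = gcd(g_others, new_val) = gcd(3, 63) = 3

Answer: 3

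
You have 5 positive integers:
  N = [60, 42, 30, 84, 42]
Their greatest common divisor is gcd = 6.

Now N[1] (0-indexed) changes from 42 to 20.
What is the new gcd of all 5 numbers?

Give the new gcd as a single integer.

Numbers: [60, 42, 30, 84, 42], gcd = 6
Change: index 1, 42 -> 20
gcd of the OTHER numbers (without index 1): gcd([60, 30, 84, 42]) = 6
New gcd = gcd(g_others, new_val) = gcd(6, 20) = 2

Answer: 2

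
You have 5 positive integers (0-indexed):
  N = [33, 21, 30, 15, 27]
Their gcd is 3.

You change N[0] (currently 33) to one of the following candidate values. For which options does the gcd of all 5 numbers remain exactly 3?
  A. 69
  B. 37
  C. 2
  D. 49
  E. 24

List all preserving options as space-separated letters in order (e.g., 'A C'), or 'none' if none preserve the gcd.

Answer: A E

Derivation:
Old gcd = 3; gcd of others (without N[0]) = 3
New gcd for candidate v: gcd(3, v). Preserves old gcd iff gcd(3, v) = 3.
  Option A: v=69, gcd(3,69)=3 -> preserves
  Option B: v=37, gcd(3,37)=1 -> changes
  Option C: v=2, gcd(3,2)=1 -> changes
  Option D: v=49, gcd(3,49)=1 -> changes
  Option E: v=24, gcd(3,24)=3 -> preserves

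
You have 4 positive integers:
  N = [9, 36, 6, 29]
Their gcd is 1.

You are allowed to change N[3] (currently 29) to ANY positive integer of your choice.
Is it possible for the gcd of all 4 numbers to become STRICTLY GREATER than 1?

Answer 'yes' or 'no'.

Current gcd = 1
gcd of all OTHER numbers (without N[3]=29): gcd([9, 36, 6]) = 3
The new gcd after any change is gcd(3, new_value).
This can be at most 3.
Since 3 > old gcd 1, the gcd CAN increase (e.g., set N[3] = 3).

Answer: yes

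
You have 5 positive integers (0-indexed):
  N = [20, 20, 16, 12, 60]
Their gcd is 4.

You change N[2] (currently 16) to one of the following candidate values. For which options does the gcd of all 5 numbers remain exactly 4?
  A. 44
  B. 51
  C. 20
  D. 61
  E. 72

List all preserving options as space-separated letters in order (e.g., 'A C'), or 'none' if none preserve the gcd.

Answer: A C E

Derivation:
Old gcd = 4; gcd of others (without N[2]) = 4
New gcd for candidate v: gcd(4, v). Preserves old gcd iff gcd(4, v) = 4.
  Option A: v=44, gcd(4,44)=4 -> preserves
  Option B: v=51, gcd(4,51)=1 -> changes
  Option C: v=20, gcd(4,20)=4 -> preserves
  Option D: v=61, gcd(4,61)=1 -> changes
  Option E: v=72, gcd(4,72)=4 -> preserves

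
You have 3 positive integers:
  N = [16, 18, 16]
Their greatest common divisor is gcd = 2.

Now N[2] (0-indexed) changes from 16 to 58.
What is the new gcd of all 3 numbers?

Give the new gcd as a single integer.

Answer: 2

Derivation:
Numbers: [16, 18, 16], gcd = 2
Change: index 2, 16 -> 58
gcd of the OTHER numbers (without index 2): gcd([16, 18]) = 2
New gcd = gcd(g_others, new_val) = gcd(2, 58) = 2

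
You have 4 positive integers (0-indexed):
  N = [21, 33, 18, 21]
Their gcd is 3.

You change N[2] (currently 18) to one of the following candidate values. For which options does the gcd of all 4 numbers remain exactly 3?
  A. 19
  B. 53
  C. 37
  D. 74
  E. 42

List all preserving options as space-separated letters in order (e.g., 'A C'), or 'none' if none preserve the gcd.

Old gcd = 3; gcd of others (without N[2]) = 3
New gcd for candidate v: gcd(3, v). Preserves old gcd iff gcd(3, v) = 3.
  Option A: v=19, gcd(3,19)=1 -> changes
  Option B: v=53, gcd(3,53)=1 -> changes
  Option C: v=37, gcd(3,37)=1 -> changes
  Option D: v=74, gcd(3,74)=1 -> changes
  Option E: v=42, gcd(3,42)=3 -> preserves

Answer: E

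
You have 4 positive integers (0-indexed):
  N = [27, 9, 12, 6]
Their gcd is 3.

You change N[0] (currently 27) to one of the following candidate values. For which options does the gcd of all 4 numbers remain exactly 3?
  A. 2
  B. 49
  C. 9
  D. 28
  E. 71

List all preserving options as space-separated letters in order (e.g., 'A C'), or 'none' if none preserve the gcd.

Old gcd = 3; gcd of others (without N[0]) = 3
New gcd for candidate v: gcd(3, v). Preserves old gcd iff gcd(3, v) = 3.
  Option A: v=2, gcd(3,2)=1 -> changes
  Option B: v=49, gcd(3,49)=1 -> changes
  Option C: v=9, gcd(3,9)=3 -> preserves
  Option D: v=28, gcd(3,28)=1 -> changes
  Option E: v=71, gcd(3,71)=1 -> changes

Answer: C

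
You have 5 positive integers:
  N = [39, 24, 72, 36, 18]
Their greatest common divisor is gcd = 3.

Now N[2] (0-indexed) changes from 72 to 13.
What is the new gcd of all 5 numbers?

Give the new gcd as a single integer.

Numbers: [39, 24, 72, 36, 18], gcd = 3
Change: index 2, 72 -> 13
gcd of the OTHER numbers (without index 2): gcd([39, 24, 36, 18]) = 3
New gcd = gcd(g_others, new_val) = gcd(3, 13) = 1

Answer: 1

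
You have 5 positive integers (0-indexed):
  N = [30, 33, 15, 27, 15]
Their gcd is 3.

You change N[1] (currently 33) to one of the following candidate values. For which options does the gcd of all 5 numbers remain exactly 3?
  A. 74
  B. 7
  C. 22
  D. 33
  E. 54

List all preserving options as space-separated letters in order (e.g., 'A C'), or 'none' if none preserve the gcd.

Old gcd = 3; gcd of others (without N[1]) = 3
New gcd for candidate v: gcd(3, v). Preserves old gcd iff gcd(3, v) = 3.
  Option A: v=74, gcd(3,74)=1 -> changes
  Option B: v=7, gcd(3,7)=1 -> changes
  Option C: v=22, gcd(3,22)=1 -> changes
  Option D: v=33, gcd(3,33)=3 -> preserves
  Option E: v=54, gcd(3,54)=3 -> preserves

Answer: D E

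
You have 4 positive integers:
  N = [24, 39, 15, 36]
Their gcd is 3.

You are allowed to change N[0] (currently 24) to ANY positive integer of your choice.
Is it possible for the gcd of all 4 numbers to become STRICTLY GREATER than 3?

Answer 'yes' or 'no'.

Answer: no

Derivation:
Current gcd = 3
gcd of all OTHER numbers (without N[0]=24): gcd([39, 15, 36]) = 3
The new gcd after any change is gcd(3, new_value).
This can be at most 3.
Since 3 = old gcd 3, the gcd can only stay the same or decrease.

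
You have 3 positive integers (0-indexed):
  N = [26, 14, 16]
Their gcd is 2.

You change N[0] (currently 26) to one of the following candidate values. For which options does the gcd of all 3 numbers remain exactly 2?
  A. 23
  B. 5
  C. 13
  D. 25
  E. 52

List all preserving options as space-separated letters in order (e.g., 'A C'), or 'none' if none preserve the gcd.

Old gcd = 2; gcd of others (without N[0]) = 2
New gcd for candidate v: gcd(2, v). Preserves old gcd iff gcd(2, v) = 2.
  Option A: v=23, gcd(2,23)=1 -> changes
  Option B: v=5, gcd(2,5)=1 -> changes
  Option C: v=13, gcd(2,13)=1 -> changes
  Option D: v=25, gcd(2,25)=1 -> changes
  Option E: v=52, gcd(2,52)=2 -> preserves

Answer: E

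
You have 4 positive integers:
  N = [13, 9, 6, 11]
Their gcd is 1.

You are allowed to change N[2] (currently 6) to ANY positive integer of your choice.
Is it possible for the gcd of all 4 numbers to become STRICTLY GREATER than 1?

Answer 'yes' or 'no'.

Answer: no

Derivation:
Current gcd = 1
gcd of all OTHER numbers (without N[2]=6): gcd([13, 9, 11]) = 1
The new gcd after any change is gcd(1, new_value).
This can be at most 1.
Since 1 = old gcd 1, the gcd can only stay the same or decrease.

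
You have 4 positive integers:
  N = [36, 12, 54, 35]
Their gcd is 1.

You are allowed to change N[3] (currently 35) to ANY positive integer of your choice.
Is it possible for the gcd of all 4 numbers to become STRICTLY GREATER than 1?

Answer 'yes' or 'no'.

Current gcd = 1
gcd of all OTHER numbers (without N[3]=35): gcd([36, 12, 54]) = 6
The new gcd after any change is gcd(6, new_value).
This can be at most 6.
Since 6 > old gcd 1, the gcd CAN increase (e.g., set N[3] = 6).

Answer: yes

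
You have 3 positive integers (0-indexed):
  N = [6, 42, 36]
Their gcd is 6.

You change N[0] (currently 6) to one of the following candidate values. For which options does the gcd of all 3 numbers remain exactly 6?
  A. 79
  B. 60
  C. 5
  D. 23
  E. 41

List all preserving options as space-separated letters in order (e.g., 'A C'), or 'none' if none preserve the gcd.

Answer: B

Derivation:
Old gcd = 6; gcd of others (without N[0]) = 6
New gcd for candidate v: gcd(6, v). Preserves old gcd iff gcd(6, v) = 6.
  Option A: v=79, gcd(6,79)=1 -> changes
  Option B: v=60, gcd(6,60)=6 -> preserves
  Option C: v=5, gcd(6,5)=1 -> changes
  Option D: v=23, gcd(6,23)=1 -> changes
  Option E: v=41, gcd(6,41)=1 -> changes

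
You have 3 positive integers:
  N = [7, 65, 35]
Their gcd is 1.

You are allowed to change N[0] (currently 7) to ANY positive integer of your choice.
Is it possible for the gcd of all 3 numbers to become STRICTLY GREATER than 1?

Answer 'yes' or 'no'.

Answer: yes

Derivation:
Current gcd = 1
gcd of all OTHER numbers (without N[0]=7): gcd([65, 35]) = 5
The new gcd after any change is gcd(5, new_value).
This can be at most 5.
Since 5 > old gcd 1, the gcd CAN increase (e.g., set N[0] = 5).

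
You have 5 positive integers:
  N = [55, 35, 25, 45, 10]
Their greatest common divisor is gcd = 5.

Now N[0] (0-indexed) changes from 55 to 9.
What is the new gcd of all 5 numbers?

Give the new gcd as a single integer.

Answer: 1

Derivation:
Numbers: [55, 35, 25, 45, 10], gcd = 5
Change: index 0, 55 -> 9
gcd of the OTHER numbers (without index 0): gcd([35, 25, 45, 10]) = 5
New gcd = gcd(g_others, new_val) = gcd(5, 9) = 1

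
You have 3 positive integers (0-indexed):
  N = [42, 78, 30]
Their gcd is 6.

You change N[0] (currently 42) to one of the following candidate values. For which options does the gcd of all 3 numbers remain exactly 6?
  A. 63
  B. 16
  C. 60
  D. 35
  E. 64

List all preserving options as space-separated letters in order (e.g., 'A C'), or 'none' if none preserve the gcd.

Answer: C

Derivation:
Old gcd = 6; gcd of others (without N[0]) = 6
New gcd for candidate v: gcd(6, v). Preserves old gcd iff gcd(6, v) = 6.
  Option A: v=63, gcd(6,63)=3 -> changes
  Option B: v=16, gcd(6,16)=2 -> changes
  Option C: v=60, gcd(6,60)=6 -> preserves
  Option D: v=35, gcd(6,35)=1 -> changes
  Option E: v=64, gcd(6,64)=2 -> changes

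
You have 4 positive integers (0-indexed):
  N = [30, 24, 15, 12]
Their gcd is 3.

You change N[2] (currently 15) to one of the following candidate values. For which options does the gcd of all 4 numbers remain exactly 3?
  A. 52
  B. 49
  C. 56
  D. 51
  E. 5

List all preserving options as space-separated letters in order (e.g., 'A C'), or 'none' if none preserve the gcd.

Old gcd = 3; gcd of others (without N[2]) = 6
New gcd for candidate v: gcd(6, v). Preserves old gcd iff gcd(6, v) = 3.
  Option A: v=52, gcd(6,52)=2 -> changes
  Option B: v=49, gcd(6,49)=1 -> changes
  Option C: v=56, gcd(6,56)=2 -> changes
  Option D: v=51, gcd(6,51)=3 -> preserves
  Option E: v=5, gcd(6,5)=1 -> changes

Answer: D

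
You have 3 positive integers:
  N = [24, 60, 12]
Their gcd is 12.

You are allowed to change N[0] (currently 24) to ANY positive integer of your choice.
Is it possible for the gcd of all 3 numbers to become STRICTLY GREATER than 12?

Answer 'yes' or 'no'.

Answer: no

Derivation:
Current gcd = 12
gcd of all OTHER numbers (without N[0]=24): gcd([60, 12]) = 12
The new gcd after any change is gcd(12, new_value).
This can be at most 12.
Since 12 = old gcd 12, the gcd can only stay the same or decrease.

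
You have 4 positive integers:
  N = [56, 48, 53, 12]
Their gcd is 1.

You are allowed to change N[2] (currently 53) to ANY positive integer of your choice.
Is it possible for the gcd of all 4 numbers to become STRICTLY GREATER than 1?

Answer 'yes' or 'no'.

Current gcd = 1
gcd of all OTHER numbers (without N[2]=53): gcd([56, 48, 12]) = 4
The new gcd after any change is gcd(4, new_value).
This can be at most 4.
Since 4 > old gcd 1, the gcd CAN increase (e.g., set N[2] = 4).

Answer: yes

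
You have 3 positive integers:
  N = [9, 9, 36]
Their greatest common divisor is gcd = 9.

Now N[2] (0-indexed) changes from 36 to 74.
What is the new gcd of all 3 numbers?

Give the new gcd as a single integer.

Answer: 1

Derivation:
Numbers: [9, 9, 36], gcd = 9
Change: index 2, 36 -> 74
gcd of the OTHER numbers (without index 2): gcd([9, 9]) = 9
New gcd = gcd(g_others, new_val) = gcd(9, 74) = 1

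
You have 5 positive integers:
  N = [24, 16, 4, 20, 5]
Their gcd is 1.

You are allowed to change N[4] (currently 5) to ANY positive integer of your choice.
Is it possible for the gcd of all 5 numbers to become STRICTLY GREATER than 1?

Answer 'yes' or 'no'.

Current gcd = 1
gcd of all OTHER numbers (without N[4]=5): gcd([24, 16, 4, 20]) = 4
The new gcd after any change is gcd(4, new_value).
This can be at most 4.
Since 4 > old gcd 1, the gcd CAN increase (e.g., set N[4] = 4).

Answer: yes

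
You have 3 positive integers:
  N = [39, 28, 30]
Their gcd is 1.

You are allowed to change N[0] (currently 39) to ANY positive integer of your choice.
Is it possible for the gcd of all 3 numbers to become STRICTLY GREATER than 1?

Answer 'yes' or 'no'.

Answer: yes

Derivation:
Current gcd = 1
gcd of all OTHER numbers (without N[0]=39): gcd([28, 30]) = 2
The new gcd after any change is gcd(2, new_value).
This can be at most 2.
Since 2 > old gcd 1, the gcd CAN increase (e.g., set N[0] = 2).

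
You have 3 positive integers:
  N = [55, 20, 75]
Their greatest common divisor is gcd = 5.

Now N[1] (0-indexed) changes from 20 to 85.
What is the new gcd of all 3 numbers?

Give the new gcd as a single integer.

Answer: 5

Derivation:
Numbers: [55, 20, 75], gcd = 5
Change: index 1, 20 -> 85
gcd of the OTHER numbers (without index 1): gcd([55, 75]) = 5
New gcd = gcd(g_others, new_val) = gcd(5, 85) = 5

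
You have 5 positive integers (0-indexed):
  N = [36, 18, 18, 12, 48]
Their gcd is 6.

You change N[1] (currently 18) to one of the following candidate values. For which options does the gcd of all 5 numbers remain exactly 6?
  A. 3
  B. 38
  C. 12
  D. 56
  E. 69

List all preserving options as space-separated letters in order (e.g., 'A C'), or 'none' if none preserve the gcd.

Old gcd = 6; gcd of others (without N[1]) = 6
New gcd for candidate v: gcd(6, v). Preserves old gcd iff gcd(6, v) = 6.
  Option A: v=3, gcd(6,3)=3 -> changes
  Option B: v=38, gcd(6,38)=2 -> changes
  Option C: v=12, gcd(6,12)=6 -> preserves
  Option D: v=56, gcd(6,56)=2 -> changes
  Option E: v=69, gcd(6,69)=3 -> changes

Answer: C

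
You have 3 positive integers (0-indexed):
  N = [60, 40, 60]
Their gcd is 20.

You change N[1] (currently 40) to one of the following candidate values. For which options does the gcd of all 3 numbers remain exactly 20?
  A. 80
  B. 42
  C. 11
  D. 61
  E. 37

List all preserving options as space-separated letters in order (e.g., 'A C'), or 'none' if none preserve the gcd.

Answer: A

Derivation:
Old gcd = 20; gcd of others (without N[1]) = 60
New gcd for candidate v: gcd(60, v). Preserves old gcd iff gcd(60, v) = 20.
  Option A: v=80, gcd(60,80)=20 -> preserves
  Option B: v=42, gcd(60,42)=6 -> changes
  Option C: v=11, gcd(60,11)=1 -> changes
  Option D: v=61, gcd(60,61)=1 -> changes
  Option E: v=37, gcd(60,37)=1 -> changes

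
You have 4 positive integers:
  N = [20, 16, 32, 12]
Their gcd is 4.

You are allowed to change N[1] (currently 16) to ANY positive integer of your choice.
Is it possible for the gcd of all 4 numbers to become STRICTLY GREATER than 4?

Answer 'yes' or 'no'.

Current gcd = 4
gcd of all OTHER numbers (without N[1]=16): gcd([20, 32, 12]) = 4
The new gcd after any change is gcd(4, new_value).
This can be at most 4.
Since 4 = old gcd 4, the gcd can only stay the same or decrease.

Answer: no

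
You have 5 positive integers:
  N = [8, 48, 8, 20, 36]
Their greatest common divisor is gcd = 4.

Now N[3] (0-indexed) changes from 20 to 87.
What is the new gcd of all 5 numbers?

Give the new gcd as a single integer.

Numbers: [8, 48, 8, 20, 36], gcd = 4
Change: index 3, 20 -> 87
gcd of the OTHER numbers (without index 3): gcd([8, 48, 8, 36]) = 4
New gcd = gcd(g_others, new_val) = gcd(4, 87) = 1

Answer: 1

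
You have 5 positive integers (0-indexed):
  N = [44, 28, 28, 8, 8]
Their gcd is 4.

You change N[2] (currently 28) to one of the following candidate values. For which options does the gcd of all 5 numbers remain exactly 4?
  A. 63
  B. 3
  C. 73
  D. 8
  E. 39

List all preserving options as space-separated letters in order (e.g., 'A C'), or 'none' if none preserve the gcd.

Old gcd = 4; gcd of others (without N[2]) = 4
New gcd for candidate v: gcd(4, v). Preserves old gcd iff gcd(4, v) = 4.
  Option A: v=63, gcd(4,63)=1 -> changes
  Option B: v=3, gcd(4,3)=1 -> changes
  Option C: v=73, gcd(4,73)=1 -> changes
  Option D: v=8, gcd(4,8)=4 -> preserves
  Option E: v=39, gcd(4,39)=1 -> changes

Answer: D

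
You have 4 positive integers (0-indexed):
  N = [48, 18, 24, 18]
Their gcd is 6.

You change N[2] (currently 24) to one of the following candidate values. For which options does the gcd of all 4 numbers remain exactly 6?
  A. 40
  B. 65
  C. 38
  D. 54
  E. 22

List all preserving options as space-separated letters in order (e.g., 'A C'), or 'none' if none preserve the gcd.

Answer: D

Derivation:
Old gcd = 6; gcd of others (without N[2]) = 6
New gcd for candidate v: gcd(6, v). Preserves old gcd iff gcd(6, v) = 6.
  Option A: v=40, gcd(6,40)=2 -> changes
  Option B: v=65, gcd(6,65)=1 -> changes
  Option C: v=38, gcd(6,38)=2 -> changes
  Option D: v=54, gcd(6,54)=6 -> preserves
  Option E: v=22, gcd(6,22)=2 -> changes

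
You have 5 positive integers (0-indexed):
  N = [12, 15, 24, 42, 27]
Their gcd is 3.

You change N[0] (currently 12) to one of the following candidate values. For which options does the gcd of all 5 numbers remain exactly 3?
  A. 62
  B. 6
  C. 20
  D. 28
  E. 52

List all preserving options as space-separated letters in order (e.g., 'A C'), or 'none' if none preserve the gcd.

Old gcd = 3; gcd of others (without N[0]) = 3
New gcd for candidate v: gcd(3, v). Preserves old gcd iff gcd(3, v) = 3.
  Option A: v=62, gcd(3,62)=1 -> changes
  Option B: v=6, gcd(3,6)=3 -> preserves
  Option C: v=20, gcd(3,20)=1 -> changes
  Option D: v=28, gcd(3,28)=1 -> changes
  Option E: v=52, gcd(3,52)=1 -> changes

Answer: B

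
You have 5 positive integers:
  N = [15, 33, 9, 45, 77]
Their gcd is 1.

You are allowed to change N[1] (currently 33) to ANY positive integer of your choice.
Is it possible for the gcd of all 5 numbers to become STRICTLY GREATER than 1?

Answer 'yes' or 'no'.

Current gcd = 1
gcd of all OTHER numbers (without N[1]=33): gcd([15, 9, 45, 77]) = 1
The new gcd after any change is gcd(1, new_value).
This can be at most 1.
Since 1 = old gcd 1, the gcd can only stay the same or decrease.

Answer: no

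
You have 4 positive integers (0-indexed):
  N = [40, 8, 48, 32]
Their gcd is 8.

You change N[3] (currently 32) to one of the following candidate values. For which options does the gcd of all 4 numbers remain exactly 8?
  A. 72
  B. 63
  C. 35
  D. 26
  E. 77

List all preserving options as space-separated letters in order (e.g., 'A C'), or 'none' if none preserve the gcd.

Old gcd = 8; gcd of others (without N[3]) = 8
New gcd for candidate v: gcd(8, v). Preserves old gcd iff gcd(8, v) = 8.
  Option A: v=72, gcd(8,72)=8 -> preserves
  Option B: v=63, gcd(8,63)=1 -> changes
  Option C: v=35, gcd(8,35)=1 -> changes
  Option D: v=26, gcd(8,26)=2 -> changes
  Option E: v=77, gcd(8,77)=1 -> changes

Answer: A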